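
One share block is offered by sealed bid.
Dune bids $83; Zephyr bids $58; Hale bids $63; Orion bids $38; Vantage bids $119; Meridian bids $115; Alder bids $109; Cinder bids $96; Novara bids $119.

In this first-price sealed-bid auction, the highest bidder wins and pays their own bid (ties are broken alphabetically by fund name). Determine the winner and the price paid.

Rule: the highest bidder wins and pays their own bid.
Bids ranked: 119 (Novara) > 119 (Vantage) > 115 (Meridian) > 109 (Alder) > 96 (Cinder) > 83 (Dune) > …
Novara and Vantage tie at $119; tie-break gives it to Novara.
Novara is highest → pays own bid, $119.

Novara pays $119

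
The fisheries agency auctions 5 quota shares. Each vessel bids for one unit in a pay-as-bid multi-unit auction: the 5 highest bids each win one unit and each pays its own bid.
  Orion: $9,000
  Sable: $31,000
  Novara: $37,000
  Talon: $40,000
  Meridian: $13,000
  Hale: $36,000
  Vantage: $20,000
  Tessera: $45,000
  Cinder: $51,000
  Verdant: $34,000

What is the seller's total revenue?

Total revenue: $209,000

Ordering the bids: 51,000 (Cinder), 45,000 (Tessera), 40,000 (Talon), 37,000 (Novara), 36,000 (Hale), 34,000 (Verdant), 31,000 (Sable), …
The 5 highest are Cinder, Tessera, Talon, Novara, Hale.
Total revenue = 51,000 + 45,000 + 40,000 + 37,000 + 36,000 = $209,000.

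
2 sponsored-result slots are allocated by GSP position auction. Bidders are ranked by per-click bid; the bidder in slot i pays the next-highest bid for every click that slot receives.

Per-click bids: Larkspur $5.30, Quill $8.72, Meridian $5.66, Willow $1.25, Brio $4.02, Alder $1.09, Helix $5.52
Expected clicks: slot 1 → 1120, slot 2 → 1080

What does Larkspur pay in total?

Ranked by bid: $8.72 (Quill) > $5.66 (Meridian) > $5.52 (Helix) > …
Larkspur ranks below slot 2 → no slot, pays nothing.

Larkspur pays $0.00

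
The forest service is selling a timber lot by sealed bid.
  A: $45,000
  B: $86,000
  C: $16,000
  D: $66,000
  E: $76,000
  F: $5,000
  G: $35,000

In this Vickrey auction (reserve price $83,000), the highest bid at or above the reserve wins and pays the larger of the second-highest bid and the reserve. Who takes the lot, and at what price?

Bids in order: 86,000 (B) > 76,000 (E) > 66,000 (D) > 45,000 (A) > 35,000 (G) > 16,000 (C) > …
B has the top bid at or above the reserve ($86,000).
max(second-highest $76,000, reserve $83,000) = $83,000.

B pays $83,000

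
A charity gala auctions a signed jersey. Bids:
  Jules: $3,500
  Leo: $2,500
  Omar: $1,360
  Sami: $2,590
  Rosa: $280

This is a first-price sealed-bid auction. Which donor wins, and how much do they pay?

Rule: the highest bidder wins and pays their own bid.
Bids ranked: 3,500 (Jules) > 2,590 (Sami) > 2,500 (Leo) > 1,360 (Omar) > 280 (Rosa)
Jules is highest → pays own bid, $3,500.

Jules pays $3,500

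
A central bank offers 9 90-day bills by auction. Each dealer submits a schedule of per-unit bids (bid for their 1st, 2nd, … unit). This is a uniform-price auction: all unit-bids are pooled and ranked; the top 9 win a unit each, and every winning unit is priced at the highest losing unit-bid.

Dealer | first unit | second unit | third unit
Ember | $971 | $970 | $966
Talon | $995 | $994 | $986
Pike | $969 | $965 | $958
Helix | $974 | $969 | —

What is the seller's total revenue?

Merging the schedules and taking the best 9: 995 (Talon-1), 994 (Talon-2), 986 (Talon-3), 974 (Helix-1), 971 (Ember-1), 970 (Ember-2), 969 (Pike-1), 969 (Helix-2), 966 (Ember-3)
The (k+1)-th unit-bid is $965.
Allocation: Ember 3, Helix 2, Pike 1, Talon 3. Every unit priced at $965.
Revenue = 9 × 965 = $8,685.

Total revenue: $8,685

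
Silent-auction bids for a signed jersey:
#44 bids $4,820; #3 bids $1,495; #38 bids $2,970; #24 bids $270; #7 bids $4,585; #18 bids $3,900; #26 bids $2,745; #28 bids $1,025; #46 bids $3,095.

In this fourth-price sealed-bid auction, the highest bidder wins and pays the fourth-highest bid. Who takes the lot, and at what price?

Bids ranked: 4,820 (#44) > 4,585 (#7) > 3,900 (#18) > 3,095 (#46) > 2,970 (#38) > 2,745 (#26) > …
#44 is highest; pays the fourth-highest bid, $3,095.

#44 pays $3,095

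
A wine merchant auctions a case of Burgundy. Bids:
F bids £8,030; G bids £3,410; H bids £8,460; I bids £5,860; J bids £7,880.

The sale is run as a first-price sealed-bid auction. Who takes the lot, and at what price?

H pays £8,460

Rule: the highest bidder wins and pays their own bid.
Bids ranked: 8,460 (H) > 8,030 (F) > 7,880 (J) > 5,860 (I) > 3,410 (G)
First-price: H pays what they bid, £8,460.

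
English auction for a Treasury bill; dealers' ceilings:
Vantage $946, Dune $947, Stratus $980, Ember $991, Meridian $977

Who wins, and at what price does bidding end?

Ember wins at $980

Limits ranked: 991 (Ember) > 980 (Stratus) > 977 (Meridian) > 947 (Dune) > 946 (Vantage)
Bidding ends when Stratus exits at $980; Ember takes it.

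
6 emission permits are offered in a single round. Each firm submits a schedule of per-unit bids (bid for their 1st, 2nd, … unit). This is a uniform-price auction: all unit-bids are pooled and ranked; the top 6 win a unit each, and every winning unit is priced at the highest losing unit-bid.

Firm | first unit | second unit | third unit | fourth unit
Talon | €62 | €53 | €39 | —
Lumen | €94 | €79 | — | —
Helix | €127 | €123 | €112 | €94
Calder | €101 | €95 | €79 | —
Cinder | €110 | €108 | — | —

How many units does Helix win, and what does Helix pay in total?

Helix: 3 units, pays €285

All unit-bids, highest first — top 6: 127 (Helix-1), 123 (Helix-2), 112 (Helix-3), 110 (Cinder-1), 108 (Cinder-2), 101 (Calder-1)
Highest rejected unit-bid = €95.
Helix wins 3 unit(s) at €95 each.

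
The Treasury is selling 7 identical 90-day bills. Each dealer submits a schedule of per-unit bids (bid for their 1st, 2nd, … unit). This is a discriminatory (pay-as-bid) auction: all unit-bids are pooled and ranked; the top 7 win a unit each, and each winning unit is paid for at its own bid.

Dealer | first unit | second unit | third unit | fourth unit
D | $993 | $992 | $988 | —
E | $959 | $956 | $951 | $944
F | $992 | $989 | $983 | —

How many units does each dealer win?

D 3, E 1, F 3

All unit-bids, highest first — top 7: 993 (D-1), 992 (D-2), 992 (F-1), 989 (F-2), 988 (D-3), 983 (F-3), 959 (E-1)
Next rejected bid: $956 (not a price — pay-as-bid).
Allocation: D 3, E 1, F 3.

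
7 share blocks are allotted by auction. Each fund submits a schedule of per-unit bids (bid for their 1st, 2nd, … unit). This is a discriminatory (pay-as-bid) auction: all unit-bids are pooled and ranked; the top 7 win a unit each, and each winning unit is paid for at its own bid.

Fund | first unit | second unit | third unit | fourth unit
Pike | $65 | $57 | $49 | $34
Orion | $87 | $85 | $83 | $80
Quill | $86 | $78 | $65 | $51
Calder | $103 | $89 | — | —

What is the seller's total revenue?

All unit-bids, highest first — top 7: 103 (Calder-1), 89 (Calder-2), 87 (Orion-1), 86 (Quill-1), 85 (Orion-2), 83 (Orion-3), 80 (Orion-4)
Next rejected bid: $78 (not a price — pay-as-bid).
Each winning unit pays its own bid.
Revenue = 103 + 89 + 87 + 86 + 85 + 83 + 80 = $613.

Total revenue: $613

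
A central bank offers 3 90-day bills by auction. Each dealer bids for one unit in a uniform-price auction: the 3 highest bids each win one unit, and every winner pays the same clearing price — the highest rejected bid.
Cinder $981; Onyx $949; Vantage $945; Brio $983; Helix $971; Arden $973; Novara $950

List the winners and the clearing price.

Sorting: 983 (Brio), 981 (Cinder), 973 (Arden), 971 (Helix), 950 (Novara), …
Winners (3 units): Brio, Cinder, Arden.
Highest unsuccessful bid: $971 → clearing price.

Brio, Cinder, Arden; each pays $971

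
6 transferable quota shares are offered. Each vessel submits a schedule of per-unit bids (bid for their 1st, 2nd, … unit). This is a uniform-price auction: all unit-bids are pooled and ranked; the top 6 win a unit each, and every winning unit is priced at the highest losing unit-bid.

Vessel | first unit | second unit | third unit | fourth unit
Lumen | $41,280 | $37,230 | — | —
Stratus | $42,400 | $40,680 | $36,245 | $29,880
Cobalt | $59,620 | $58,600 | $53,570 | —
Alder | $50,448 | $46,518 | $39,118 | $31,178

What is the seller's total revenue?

Total revenue: $247,680

All unit-bids, highest first — top 6: 59,620 (Cobalt-1), 58,600 (Cobalt-2), 53,570 (Cobalt-3), 50,448 (Alder-1), 46,518 (Alder-2), 42,400 (Stratus-1)
Highest rejected unit-bid = $41,280.
Allocation: Alder 2, Cobalt 3, Stratus 1. Every unit priced at $41,280.
Revenue = 6 × 41,280 = $247,680.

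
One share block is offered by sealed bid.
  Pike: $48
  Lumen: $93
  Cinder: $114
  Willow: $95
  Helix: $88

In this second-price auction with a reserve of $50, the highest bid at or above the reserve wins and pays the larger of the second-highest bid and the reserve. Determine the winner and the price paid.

Bids ranked: 114 (Cinder) > 95 (Willow) > 93 (Lumen) > 88 (Helix) > 48 (Pike)
Cinder has the top bid at or above the reserve ($114).
max(second-highest $95, reserve $50) = $95; the reserve does not bind.

Cinder pays $95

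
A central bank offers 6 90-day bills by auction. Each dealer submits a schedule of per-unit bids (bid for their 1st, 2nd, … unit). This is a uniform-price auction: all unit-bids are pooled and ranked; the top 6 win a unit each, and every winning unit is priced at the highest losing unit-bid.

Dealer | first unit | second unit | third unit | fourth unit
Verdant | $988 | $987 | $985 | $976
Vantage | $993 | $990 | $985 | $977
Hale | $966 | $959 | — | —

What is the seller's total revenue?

Merging the schedules and taking the best 6: 993 (Vantage-1), 990 (Vantage-2), 988 (Verdant-1), 987 (Verdant-2), 985 (Verdant-3), 985 (Vantage-3)
The (k+1)-th unit-bid is $977.
Allocation: Vantage 3, Verdant 3. Every unit priced at $977.
Revenue = 6 × 977 = $5,862.

Total revenue: $5,862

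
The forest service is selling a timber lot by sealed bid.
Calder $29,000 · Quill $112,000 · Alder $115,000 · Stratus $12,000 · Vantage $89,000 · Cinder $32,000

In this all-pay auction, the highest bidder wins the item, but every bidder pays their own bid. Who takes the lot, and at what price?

Alder pays $115,000

Sorting bids: 115,000 (Alder) > 112,000 (Quill) > 89,000 (Vantage) > 32,000 (Cinder) > 29,000 (Calder) > 12,000 (Stratus)
Alder is highest and takes the item; every bidder forfeits their bid.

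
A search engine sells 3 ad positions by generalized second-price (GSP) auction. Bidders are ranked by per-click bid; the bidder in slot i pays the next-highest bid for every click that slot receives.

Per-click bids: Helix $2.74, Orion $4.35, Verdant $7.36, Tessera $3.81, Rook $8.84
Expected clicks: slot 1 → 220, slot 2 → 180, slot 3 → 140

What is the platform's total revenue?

Sorting advertisers: $8.84 (Rook) > $7.36 (Verdant) > $4.35 (Orion) > $3.81 (Tessera) > …
Slot 1: Rook pays $7.36 × 220 = $1619.20
Slot 2: Verdant pays $4.35 × 180 = $783.00
Slot 3: Orion pays $3.81 × 140 = $533.40
Total = $2935.60

Total revenue: $2935.60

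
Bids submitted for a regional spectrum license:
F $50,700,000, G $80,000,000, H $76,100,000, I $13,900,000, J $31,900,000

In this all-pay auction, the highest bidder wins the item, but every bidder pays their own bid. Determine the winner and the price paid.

G pays $80,000,000

Rule: the highest bidder wins the item, but every bidder pays their own bid.
Sorting bids: 80,000,000 (G) > 76,100,000 (H) > 50,700,000 (F) > 31,900,000 (J) > 13,900,000 (I)
G is highest and takes the item; every bidder forfeits their bid.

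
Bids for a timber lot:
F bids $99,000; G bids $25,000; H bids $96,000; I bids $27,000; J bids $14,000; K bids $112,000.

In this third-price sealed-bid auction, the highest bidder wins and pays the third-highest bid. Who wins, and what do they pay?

Third-price sealed-bid auction: the highest bidder wins and pays the third-highest bid.
Bids in order: 112,000 (K) > 99,000 (F) > 96,000 (H) > 27,000 (I) > 25,000 (G) > 14,000 (J)
K is highest; pays the third-highest bid, $96,000.

K pays $96,000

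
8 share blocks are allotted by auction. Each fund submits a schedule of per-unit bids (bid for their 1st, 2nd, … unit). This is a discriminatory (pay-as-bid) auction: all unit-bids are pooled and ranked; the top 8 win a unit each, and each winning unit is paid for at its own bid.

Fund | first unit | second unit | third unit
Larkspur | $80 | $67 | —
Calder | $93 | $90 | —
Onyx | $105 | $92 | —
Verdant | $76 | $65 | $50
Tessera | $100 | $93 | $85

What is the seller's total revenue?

Total revenue: $738

Merging the schedules and taking the best 8: 105 (Onyx-1), 100 (Tessera-1), 93 (Calder-1), 93 (Tessera-2), 92 (Onyx-2), 90 (Calder-2), 85 (Tessera-3), 80 (Larkspur-1)
Next rejected bid: $76 (not a price — pay-as-bid).
Each winning unit pays its own bid.
Revenue = 105 + 100 + 93 + 93 + 92 + 90 + 85 + 80 = $738.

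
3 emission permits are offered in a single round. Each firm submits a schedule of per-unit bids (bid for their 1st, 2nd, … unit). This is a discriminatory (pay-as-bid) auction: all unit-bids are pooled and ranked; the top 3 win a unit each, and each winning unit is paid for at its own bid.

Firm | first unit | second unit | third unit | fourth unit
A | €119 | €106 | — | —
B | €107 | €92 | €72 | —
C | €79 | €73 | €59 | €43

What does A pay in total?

A pays €225

All unit-bids, highest first — top 3: 119 (A-1), 107 (B-1), 106 (A-2)
Next rejected bid: €92 (not a price — pay-as-bid).
A's winning unit-bids: 119 + 106 = €225.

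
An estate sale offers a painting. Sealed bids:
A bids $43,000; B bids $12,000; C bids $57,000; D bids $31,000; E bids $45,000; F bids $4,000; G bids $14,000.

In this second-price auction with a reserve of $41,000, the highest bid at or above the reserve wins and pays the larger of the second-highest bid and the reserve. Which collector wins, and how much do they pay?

Sorting bids: 57,000 (C) > 45,000 (E) > 43,000 (A) > 31,000 (D) > 14,000 (G) > 12,000 (B) > …
Highest eligible bid: C at $57,000.
Second-highest bid $45,000 exceeds the reserve $41,000 → payment $45,000.

C pays $45,000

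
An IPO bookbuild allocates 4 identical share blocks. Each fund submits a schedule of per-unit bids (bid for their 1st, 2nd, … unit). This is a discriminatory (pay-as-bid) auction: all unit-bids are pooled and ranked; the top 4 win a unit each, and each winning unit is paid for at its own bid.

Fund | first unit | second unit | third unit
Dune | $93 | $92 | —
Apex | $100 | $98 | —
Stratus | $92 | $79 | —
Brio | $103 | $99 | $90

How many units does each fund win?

Pooled unit-bids ranked (top 4): 103 (Brio-1), 100 (Apex-1), 99 (Brio-2), 98 (Apex-2)
Next rejected bid: $93 (not a price — pay-as-bid).
Allocation: Apex 2, Brio 2.

Apex 2, Brio 2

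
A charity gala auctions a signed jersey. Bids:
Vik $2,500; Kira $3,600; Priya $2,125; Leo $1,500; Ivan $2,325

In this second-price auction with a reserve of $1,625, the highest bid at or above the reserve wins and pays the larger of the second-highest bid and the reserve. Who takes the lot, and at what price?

Sorting bids: 3,600 (Kira) > 2,500 (Vik) > 2,325 (Ivan) > 2,125 (Priya) > 1,500 (Leo)
Kira has the top bid at or above the reserve ($3,600).
max(second-highest $2,500, reserve $1,625) = $2,500; the reserve does not bind.

Kira pays $2,500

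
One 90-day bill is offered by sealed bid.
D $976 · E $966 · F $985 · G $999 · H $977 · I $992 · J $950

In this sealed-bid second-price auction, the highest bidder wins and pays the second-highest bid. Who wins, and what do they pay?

G pays $992

Sorting bids: 999 (G) > 992 (I) > 985 (F) > 977 (H) > 976 (D) > 966 (E) > …
Second-price: G pays I's bid of $992.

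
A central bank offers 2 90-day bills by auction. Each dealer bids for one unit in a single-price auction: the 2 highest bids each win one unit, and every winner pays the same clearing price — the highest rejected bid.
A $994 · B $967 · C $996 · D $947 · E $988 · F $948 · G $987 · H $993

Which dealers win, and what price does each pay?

Ordering the bids: 996 (C), 994 (A), 993 (H), 988 (E), …
Top 2: C, A.
Highest unsuccessful bid: $993 → clearing price.

C, A; each pays $993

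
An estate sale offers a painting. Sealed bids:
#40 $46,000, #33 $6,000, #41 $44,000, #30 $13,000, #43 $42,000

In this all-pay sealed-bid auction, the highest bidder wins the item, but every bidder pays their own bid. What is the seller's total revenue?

Bids in order: 46,000 (#40) > 44,000 (#41) > 42,000 (#43) > 13,000 (#30) > 6,000 (#33)
#40 wins with the top bid; all bids are sunk regardless.
Every bidder forfeits their bid regardless of winning.
Revenue = 46,000 + 6,000 + 44,000 + 13,000 + 42,000 = $151,000.

Total revenue: $151,000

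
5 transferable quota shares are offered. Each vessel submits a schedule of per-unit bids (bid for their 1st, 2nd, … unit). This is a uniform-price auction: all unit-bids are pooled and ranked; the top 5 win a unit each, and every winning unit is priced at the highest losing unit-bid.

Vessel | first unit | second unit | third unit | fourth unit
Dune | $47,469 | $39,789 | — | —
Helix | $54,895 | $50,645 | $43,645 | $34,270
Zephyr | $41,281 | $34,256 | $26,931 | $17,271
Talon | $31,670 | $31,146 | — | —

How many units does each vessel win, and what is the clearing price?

Merging the schedules and taking the best 5: 54,895 (Helix-1), 50,645 (Helix-2), 47,469 (Dune-1), 43,645 (Helix-3), 41,281 (Zephyr-1)
First bid not allocated: $39,789.
Allocation: Dune 1, Helix 3, Zephyr 1.

Dune 1, Helix 3, Zephyr 1; clearing price $39,789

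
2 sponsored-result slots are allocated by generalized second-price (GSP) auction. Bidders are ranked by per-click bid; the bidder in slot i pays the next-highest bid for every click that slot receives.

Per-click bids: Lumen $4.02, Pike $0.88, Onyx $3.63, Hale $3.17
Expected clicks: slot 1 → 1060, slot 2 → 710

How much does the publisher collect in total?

Sorting advertisers: $4.02 (Lumen) > $3.63 (Onyx) > $3.17 (Hale) > …
Slot 1: Lumen pays $3.63 × 1060 = $3847.80
Slot 2: Onyx pays $3.17 × 710 = $2250.70
Total = $6098.50

Total revenue: $6098.50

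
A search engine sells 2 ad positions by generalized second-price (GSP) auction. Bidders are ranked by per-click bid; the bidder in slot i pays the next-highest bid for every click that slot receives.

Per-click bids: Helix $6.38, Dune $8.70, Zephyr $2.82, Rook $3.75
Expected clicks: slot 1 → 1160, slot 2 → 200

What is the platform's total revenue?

Total revenue: $8150.80

Per-click bids in order: $8.70 (Dune) > $6.38 (Helix) > $3.75 (Rook) > …
Slot 1: Dune pays $6.38 × 1160 = $7400.80
Slot 2: Helix pays $3.75 × 200 = $750.00
Total = $8150.80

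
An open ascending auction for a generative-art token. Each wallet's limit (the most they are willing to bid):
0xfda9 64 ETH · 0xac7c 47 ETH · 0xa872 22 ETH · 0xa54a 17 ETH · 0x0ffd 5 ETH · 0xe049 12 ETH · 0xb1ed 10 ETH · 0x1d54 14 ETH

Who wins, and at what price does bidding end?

Sorting limits: 64 (0xfda9) > 47 (0xac7c) > 22 (0xa872) > 17 (0xa54a) > 14 (0x1d54) > 12 (0xe049) > …
Bidding ends when 0xac7c exits at 47 ETH; 0xfda9 takes it.

0xfda9 wins at 47 ETH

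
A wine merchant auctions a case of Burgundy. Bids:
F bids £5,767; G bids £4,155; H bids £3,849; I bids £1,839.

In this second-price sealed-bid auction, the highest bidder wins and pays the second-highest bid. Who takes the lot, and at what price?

Second-price sealed-bid auction: the highest bidder wins and pays the second-highest bid.
Bids in order: 5,767 (F) > 4,155 (G) > 3,849 (H) > 1,839 (I)
F wins with the highest bid; price is set by the runner-up at £4,155.

F pays £4,155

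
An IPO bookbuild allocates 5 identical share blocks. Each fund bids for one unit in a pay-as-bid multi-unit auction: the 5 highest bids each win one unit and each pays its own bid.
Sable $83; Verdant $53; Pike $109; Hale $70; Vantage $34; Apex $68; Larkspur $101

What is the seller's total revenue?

Total revenue: $431

Bids ranked high→low: 109 (Pike), 101 (Larkspur), 83 (Sable), 70 (Hale), 68 (Apex), 53 (Verdant), 34 (Vantage)
Winners (5 units): Pike, Larkspur, Sable, Hale, Apex.
Total revenue = 109 + 101 + 83 + 70 + 68 = $431.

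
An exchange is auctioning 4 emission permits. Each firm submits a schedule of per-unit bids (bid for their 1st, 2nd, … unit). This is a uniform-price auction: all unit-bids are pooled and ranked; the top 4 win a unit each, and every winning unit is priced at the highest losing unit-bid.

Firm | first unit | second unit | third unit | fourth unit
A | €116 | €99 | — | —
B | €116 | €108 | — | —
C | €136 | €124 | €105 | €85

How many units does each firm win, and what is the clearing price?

Merging the schedules and taking the best 4: 136 (C-1), 124 (C-2), 116 (A-1), 116 (B-1)
The (k+1)-th unit-bid is €108.
Allocation: A 1, B 1, C 2.

A 1, B 1, C 2; clearing price €108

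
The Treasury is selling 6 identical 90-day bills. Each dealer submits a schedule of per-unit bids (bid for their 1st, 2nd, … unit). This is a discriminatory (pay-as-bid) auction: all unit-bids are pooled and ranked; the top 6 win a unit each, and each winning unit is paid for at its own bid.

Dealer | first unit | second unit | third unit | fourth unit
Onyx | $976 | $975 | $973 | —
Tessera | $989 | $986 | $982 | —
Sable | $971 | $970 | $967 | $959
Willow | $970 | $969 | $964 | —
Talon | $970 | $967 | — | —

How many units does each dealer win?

Onyx 3, Tessera 3

Pooled unit-bids ranked (top 6): 989 (Tessera-1), 986 (Tessera-2), 982 (Tessera-3), 976 (Onyx-1), 975 (Onyx-2), 973 (Onyx-3)
Next rejected bid: $971 (not a price — pay-as-bid).
Allocation: Onyx 3, Tessera 3.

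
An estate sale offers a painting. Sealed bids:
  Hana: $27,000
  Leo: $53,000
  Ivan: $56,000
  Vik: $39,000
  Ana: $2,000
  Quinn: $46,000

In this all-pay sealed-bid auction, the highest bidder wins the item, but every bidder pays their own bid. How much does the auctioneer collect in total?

Bids in order: 56,000 (Ivan) > 53,000 (Leo) > 46,000 (Quinn) > 39,000 (Vik) > 27,000 (Hana) > 2,000 (Ana)
Every bidder forfeits their bid regardless of winning.
Revenue = 27,000 + 53,000 + 56,000 + 39,000 + 2,000 + 46,000 = $223,000.

Total revenue: $223,000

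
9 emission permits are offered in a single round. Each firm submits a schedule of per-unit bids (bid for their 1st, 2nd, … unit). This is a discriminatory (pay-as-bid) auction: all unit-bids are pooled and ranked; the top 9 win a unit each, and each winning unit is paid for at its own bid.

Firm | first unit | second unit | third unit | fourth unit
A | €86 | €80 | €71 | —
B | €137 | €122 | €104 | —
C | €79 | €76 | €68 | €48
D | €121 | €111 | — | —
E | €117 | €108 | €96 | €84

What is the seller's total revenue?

Pooled unit-bids ranked (top 9): 137 (B-1), 122 (B-2), 121 (D-1), 117 (E-1), 111 (D-2), 108 (E-2), 104 (B-3), 96 (E-3), 86 (A-1)
Next rejected bid: €84 (not a price — pay-as-bid).
Each winning unit pays its own bid.
Revenue = 137 + 122 + 121 + 117 + 111 + 108 + 104 + 96 + 86 = €1,002.

Total revenue: €1,002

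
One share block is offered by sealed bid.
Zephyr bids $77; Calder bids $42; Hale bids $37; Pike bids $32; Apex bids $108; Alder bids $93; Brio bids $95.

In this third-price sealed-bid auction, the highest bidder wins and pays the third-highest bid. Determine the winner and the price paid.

Apex pays $93

Third-price sealed-bid auction: the highest bidder wins and pays the third-highest bid.
Bids ranked: 108 (Apex) > 95 (Brio) > 93 (Alder) > 77 (Zephyr) > 42 (Calder) > 37 (Hale) > …
Apex is highest; pays the third-highest bid, $93.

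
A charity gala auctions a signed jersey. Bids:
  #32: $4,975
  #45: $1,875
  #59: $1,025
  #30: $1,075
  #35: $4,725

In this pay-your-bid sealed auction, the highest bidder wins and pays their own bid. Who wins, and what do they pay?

#32 pays $4,975

Bids ranked: 4,975 (#32) > 4,725 (#35) > 1,875 (#45) > 1,075 (#30) > 1,025 (#59)
First-price: #32 pays what they bid, $4,975.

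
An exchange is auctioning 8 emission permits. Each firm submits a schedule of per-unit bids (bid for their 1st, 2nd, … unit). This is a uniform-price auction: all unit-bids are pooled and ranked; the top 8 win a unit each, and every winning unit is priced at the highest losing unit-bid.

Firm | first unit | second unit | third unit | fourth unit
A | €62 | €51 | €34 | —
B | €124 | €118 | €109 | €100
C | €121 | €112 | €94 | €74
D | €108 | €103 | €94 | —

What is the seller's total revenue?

Total revenue: €752

All unit-bids, highest first — top 8: 124 (B-1), 121 (C-1), 118 (B-2), 112 (C-2), 109 (B-3), 108 (D-1), 103 (D-2), 100 (B-4)
The (k+1)-th unit-bid is €94.
Allocation: B 4, C 2, D 2. Every unit priced at €94.
Revenue = 8 × 94 = €752.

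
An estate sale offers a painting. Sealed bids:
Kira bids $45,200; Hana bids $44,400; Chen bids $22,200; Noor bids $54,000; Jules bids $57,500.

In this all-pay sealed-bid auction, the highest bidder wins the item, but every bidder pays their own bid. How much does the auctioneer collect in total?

Total revenue: $223,300

Bids ranked: 57,500 (Jules) > 54,000 (Noor) > 45,200 (Kira) > 44,400 (Hana) > 22,200 (Chen)
Jules wins with the top bid; all bids are sunk regardless.
Every bidder forfeits their bid regardless of winning.
Revenue = 45,200 + 44,400 + 22,200 + 54,000 + 57,500 = $223,300.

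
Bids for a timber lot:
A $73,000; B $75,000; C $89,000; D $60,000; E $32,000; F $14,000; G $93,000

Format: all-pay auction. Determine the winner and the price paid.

G pays $93,000

Bids ranked: 93,000 (G) > 89,000 (C) > 75,000 (B) > 73,000 (A) > 60,000 (D) > 32,000 (E) > …
G is highest and takes the item; every bidder forfeits their bid.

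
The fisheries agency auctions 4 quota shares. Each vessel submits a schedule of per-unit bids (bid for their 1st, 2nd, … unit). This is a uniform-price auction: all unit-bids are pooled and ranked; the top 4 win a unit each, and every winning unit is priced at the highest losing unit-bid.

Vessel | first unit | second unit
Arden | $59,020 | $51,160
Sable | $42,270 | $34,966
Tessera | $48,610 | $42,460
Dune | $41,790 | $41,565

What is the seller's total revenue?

Total revenue: $169,080

Merging the schedules and taking the best 4: 59,020 (Arden-1), 51,160 (Arden-2), 48,610 (Tessera-1), 42,460 (Tessera-2)
The (k+1)-th unit-bid is $42,270.
Allocation: Arden 2, Tessera 2. Every unit priced at $42,270.
Revenue = 4 × 42,270 = $169,080.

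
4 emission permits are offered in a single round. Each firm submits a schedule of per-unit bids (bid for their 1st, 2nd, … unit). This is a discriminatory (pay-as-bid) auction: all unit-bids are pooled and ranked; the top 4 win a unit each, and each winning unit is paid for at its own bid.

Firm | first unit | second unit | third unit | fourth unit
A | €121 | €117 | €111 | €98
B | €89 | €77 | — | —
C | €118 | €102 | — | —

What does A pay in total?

A pays €349

Pooled unit-bids ranked (top 4): 121 (A-1), 118 (C-1), 117 (A-2), 111 (A-3)
Next rejected bid: €102 (not a price — pay-as-bid).
A's winning unit-bids: 121 + 117 + 111 = €349.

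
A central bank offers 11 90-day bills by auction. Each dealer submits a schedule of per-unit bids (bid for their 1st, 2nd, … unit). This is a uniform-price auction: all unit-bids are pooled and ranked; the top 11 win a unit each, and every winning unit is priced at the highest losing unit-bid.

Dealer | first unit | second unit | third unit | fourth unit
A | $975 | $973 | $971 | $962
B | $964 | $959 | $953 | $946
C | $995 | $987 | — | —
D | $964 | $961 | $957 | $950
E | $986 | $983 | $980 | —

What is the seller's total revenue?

All unit-bids, highest first — top 11: 995 (C-1), 987 (C-2), 986 (E-1), 983 (E-2), 980 (E-3), 975 (A-1), 973 (A-2), 971 (A-3), 964 (B-1), 964 (D-1), 962 (A-4)
Highest rejected unit-bid = $961.
Allocation: A 4, B 1, C 2, D 1, E 3. Every unit priced at $961.
Revenue = 11 × 961 = $10,571.

Total revenue: $10,571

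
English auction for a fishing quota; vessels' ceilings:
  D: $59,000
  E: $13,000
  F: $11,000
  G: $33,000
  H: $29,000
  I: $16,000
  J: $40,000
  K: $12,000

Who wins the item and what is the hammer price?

D wins at $40,000

Sorting limits: 59,000 (D) > 40,000 (J) > 33,000 (G) > 29,000 (H) > 16,000 (I) > 13,000 (E) > …
Bidding ends when J exits at $40,000; D takes it.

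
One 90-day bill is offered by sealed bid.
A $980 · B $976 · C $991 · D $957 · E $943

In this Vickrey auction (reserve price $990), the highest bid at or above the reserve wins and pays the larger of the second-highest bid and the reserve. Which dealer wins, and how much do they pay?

C pays $990

Sorting bids: 991 (C) > 980 (A) > 976 (B) > 957 (D) > 943 (E)
Highest eligible bid: C at $991.
Second-highest bid $980 is below the reserve $990, so the reserve binds → payment $990.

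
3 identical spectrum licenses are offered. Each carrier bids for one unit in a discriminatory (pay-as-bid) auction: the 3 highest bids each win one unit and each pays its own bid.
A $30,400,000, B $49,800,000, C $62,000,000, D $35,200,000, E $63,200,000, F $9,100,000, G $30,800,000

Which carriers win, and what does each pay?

Ordering the bids: 63,200,000 (E), 62,000,000 (C), 49,800,000 (B), 35,200,000 (D), 30,800,000 (G), …
The 3 highest are E, C, B.
Each winner pays its own bid: E $63,200,000, C $62,000,000, B $49,800,000.

E $63,200,000, C $62,000,000, B $49,800,000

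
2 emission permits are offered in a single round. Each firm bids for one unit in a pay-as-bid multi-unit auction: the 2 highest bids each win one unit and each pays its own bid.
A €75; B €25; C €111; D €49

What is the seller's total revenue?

Ordering the bids: 111 (C), 75 (A), 49 (D), 25 (B)
Top 2: C, A.
Total revenue = 111 + 75 = €186.

Total revenue: €186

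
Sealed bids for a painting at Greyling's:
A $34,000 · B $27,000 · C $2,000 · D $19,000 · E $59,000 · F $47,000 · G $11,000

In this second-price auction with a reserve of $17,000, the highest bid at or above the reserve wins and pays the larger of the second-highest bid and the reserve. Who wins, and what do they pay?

E pays $47,000

Rule: the highest bid at or above the reserve wins and pays the larger of the second-highest bid and the reserve.
Bids in order: 59,000 (E) > 47,000 (F) > 34,000 (A) > 27,000 (B) > 19,000 (D) > 11,000 (G) > …
E has the top bid at or above the reserve ($59,000).
max(second-highest $47,000, reserve $17,000) = $47,000; the reserve does not bind.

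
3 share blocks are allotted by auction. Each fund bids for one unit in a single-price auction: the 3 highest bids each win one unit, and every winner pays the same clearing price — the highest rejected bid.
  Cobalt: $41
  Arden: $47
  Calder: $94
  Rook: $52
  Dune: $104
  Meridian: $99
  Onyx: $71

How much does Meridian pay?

Ordering the bids: 104 (Dune), 99 (Meridian), 94 (Calder), 71 (Onyx), 52 (Rook), …
Winners (3 units): Dune, Meridian, Calder.
First losing bid is Onyx's $71, which sets the uniform price.
Meridian wins → pays $71.

Meridian pays $71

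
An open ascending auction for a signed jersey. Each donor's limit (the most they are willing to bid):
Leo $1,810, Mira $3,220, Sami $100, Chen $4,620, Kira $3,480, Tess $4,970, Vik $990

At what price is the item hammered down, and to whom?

Open ascending-bid auction: the price rises until one bidder remains; the winner pays the price at which the last rival dropped out.
Limits ranked: 4,970 (Tess) > 4,620 (Chen) > 3,480 (Kira) > 3,220 (Mira) > 1,810 (Leo) > 990 (Vik) > …
Once the price passes $4,620, only Tess is left; the hammer falls at Chen's limit of $4,620.

Tess wins at $4,620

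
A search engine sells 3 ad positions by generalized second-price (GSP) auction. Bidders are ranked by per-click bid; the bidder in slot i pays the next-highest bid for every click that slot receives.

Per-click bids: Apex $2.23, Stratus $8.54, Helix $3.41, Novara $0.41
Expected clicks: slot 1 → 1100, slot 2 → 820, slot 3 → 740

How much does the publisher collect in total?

Total revenue: $5883.00

Per-click bids in order: $8.54 (Stratus) > $3.41 (Helix) > $2.23 (Apex) > $0.41 (Novara)
Slot 1: Stratus pays $3.41 × 1100 = $3751.00
Slot 2: Helix pays $2.23 × 820 = $1828.60
Slot 3: Apex pays $0.41 × 740 = $303.40
Total = $5883.00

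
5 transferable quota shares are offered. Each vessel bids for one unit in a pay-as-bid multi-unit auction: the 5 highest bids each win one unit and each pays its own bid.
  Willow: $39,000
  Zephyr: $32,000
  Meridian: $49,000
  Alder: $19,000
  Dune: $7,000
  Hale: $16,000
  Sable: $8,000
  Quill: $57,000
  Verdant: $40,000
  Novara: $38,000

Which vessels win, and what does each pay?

Quill $57,000, Meridian $49,000, Verdant $40,000, Willow $39,000, Novara $38,000

Bids ranked high→low: 57,000 (Quill), 49,000 (Meridian), 40,000 (Verdant), 39,000 (Willow), 38,000 (Novara), 32,000 (Zephyr), 19,000 (Alder), …
Top 5: Quill, Meridian, Verdant, Willow, Novara.
Each winner pays its own bid: Quill $57,000, Meridian $49,000, Verdant $40,000, Willow $39,000, Novara $38,000.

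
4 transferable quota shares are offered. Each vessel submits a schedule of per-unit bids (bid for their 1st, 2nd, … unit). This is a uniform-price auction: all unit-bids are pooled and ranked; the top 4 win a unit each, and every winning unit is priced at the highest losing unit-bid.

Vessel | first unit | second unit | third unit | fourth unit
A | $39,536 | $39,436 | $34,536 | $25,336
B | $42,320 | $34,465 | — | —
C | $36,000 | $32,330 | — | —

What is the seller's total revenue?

Merging the schedules and taking the best 4: 42,320 (B-1), 39,536 (A-1), 39,436 (A-2), 36,000 (C-1)
Highest rejected unit-bid = $34,536.
Allocation: A 2, B 1, C 1. Every unit priced at $34,536.
Revenue = 4 × 34,536 = $138,144.

Total revenue: $138,144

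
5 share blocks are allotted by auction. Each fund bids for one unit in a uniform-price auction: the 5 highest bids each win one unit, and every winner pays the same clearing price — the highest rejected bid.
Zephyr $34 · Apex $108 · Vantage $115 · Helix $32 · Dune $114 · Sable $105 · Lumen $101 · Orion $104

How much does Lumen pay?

Sorting: 115 (Vantage), 114 (Dune), 108 (Apex), 105 (Sable), 104 (Orion), 101 (Lumen), 34 (Zephyr), …
Winners (5 units): Vantage, Dune, Apex, Sable, Orion.
Highest unsuccessful bid: $101 → clearing price.
Lumen does not win → pays $0.

Lumen pays $0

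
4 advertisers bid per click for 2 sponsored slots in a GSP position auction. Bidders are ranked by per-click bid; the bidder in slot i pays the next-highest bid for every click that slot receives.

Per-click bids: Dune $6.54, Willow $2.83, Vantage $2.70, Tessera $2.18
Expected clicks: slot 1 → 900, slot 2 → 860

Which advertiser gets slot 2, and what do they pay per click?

Per-click bids in order: $6.54 (Dune) > $2.83 (Willow) > $2.70 (Vantage) > …
Slot 2 goes to the second-ranked bidder, Willow, who pays the next bid down: $2.70/click.

Willow; $2.70 per click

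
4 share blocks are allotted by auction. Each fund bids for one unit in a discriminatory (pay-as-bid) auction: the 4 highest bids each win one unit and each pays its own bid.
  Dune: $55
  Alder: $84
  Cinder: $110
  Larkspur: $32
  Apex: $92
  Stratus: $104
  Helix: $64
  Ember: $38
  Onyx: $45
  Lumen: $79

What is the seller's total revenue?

Sorting: 110 (Cinder), 104 (Stratus), 92 (Apex), 84 (Alder), 79 (Lumen), 64 (Helix), …
Winners (4 units): Cinder, Stratus, Apex, Alder.
Total revenue = 110 + 104 + 92 + 84 = $390.

Total revenue: $390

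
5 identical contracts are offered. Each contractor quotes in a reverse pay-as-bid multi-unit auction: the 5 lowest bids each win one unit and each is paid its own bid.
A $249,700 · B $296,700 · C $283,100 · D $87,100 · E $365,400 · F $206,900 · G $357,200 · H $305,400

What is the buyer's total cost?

Bids ranked low→high: 87,100 (D), 206,900 (F), 249,700 (A), 283,100 (C), 296,700 (B), 305,400 (H), 357,200 (G), …
Winners (5 units): D, F, A, C, B.
Total cost = 87,100 + 206,900 + 249,700 + 283,100 + 296,700 = $1,123,500.

Total cost: $1,123,500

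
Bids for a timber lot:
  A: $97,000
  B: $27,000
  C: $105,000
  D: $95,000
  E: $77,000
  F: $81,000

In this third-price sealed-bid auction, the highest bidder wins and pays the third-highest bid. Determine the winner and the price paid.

C pays $95,000

Third-price sealed-bid auction: the highest bidder wins and pays the third-highest bid.
Bids in order: 105,000 (C) > 97,000 (A) > 95,000 (D) > 81,000 (F) > 77,000 (E) > 27,000 (B)
C is highest; pays the third-highest bid, $95,000.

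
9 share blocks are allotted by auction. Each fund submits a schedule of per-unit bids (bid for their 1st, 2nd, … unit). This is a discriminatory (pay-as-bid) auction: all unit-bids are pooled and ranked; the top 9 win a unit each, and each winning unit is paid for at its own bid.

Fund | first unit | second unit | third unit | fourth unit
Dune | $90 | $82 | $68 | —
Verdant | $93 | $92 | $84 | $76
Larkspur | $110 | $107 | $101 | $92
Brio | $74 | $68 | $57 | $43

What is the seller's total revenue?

Merging the schedules and taking the best 9: 110 (Larkspur-1), 107 (Larkspur-2), 101 (Larkspur-3), 93 (Verdant-1), 92 (Verdant-2), 92 (Larkspur-4), 90 (Dune-1), 84 (Verdant-3), 82 (Dune-2)
Next rejected bid: $76 (not a price — pay-as-bid).
Each winning unit pays its own bid.
Revenue = 110 + 107 + 101 + 93 + 92 + 92 + 90 + 84 + 82 = $851.

Total revenue: $851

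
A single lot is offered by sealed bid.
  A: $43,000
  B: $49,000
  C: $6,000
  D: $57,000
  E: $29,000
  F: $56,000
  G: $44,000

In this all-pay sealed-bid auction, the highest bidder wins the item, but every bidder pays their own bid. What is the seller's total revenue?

Total revenue: $284,000

Sorting bids: 57,000 (D) > 56,000 (F) > 49,000 (B) > 44,000 (G) > 43,000 (A) > 29,000 (E) > …
Every bidder forfeits their bid regardless of winning.
Revenue = 43,000 + 49,000 + 6,000 + 57,000 + 29,000 + 56,000 + 44,000 = $284,000.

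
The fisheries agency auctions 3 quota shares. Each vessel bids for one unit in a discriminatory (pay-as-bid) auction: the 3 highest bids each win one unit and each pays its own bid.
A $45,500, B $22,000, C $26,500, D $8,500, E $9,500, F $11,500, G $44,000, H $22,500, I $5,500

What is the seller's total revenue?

Total revenue: $116,000

Sorting: 45,500 (A), 44,000 (G), 26,500 (C), 22,500 (H), 22,000 (B), …
Winners (3 units): A, G, C.
Total revenue = 45,500 + 44,000 + 26,500 = $116,000.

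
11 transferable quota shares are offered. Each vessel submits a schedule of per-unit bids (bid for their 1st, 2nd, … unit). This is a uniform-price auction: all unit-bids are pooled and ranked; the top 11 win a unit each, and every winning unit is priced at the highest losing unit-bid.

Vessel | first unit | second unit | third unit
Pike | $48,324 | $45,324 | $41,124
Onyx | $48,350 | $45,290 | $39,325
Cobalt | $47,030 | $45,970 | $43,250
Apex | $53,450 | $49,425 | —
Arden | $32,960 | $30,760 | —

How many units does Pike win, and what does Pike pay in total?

All unit-bids, highest first — top 11: 53,450 (Apex-1), 49,425 (Apex-2), 48,350 (Onyx-1), 48,324 (Pike-1), 47,030 (Cobalt-1), 45,970 (Cobalt-2), 45,324 (Pike-2), 45,290 (Onyx-2), 43,250 (Cobalt-3), 41,124 (Pike-3), 39,325 (Onyx-3)
The (k+1)-th unit-bid is $32,960.
Pike wins 3 unit(s) at $32,960 each.

Pike: 3 units, pays $98,880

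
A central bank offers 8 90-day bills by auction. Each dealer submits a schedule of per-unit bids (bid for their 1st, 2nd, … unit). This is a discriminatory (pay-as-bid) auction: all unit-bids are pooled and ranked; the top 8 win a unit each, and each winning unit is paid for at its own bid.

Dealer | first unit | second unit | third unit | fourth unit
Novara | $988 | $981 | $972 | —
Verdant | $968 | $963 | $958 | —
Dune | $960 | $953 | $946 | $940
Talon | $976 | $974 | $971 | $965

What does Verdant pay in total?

All unit-bids, highest first — top 8: 988 (Novara-1), 981 (Novara-2), 976 (Talon-1), 974 (Talon-2), 972 (Novara-3), 971 (Talon-3), 968 (Verdant-1), 965 (Talon-4)
Next rejected bid: $963 (not a price — pay-as-bid).
Verdant's winning unit-bids: 968 = $968.

Verdant pays $968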